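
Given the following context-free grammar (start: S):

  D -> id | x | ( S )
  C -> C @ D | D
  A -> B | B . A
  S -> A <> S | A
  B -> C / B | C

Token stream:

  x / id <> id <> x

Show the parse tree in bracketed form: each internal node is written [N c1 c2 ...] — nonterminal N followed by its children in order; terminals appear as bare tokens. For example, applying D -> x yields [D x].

S
A <> S
B <> S
C / B <> S
D / B <> S
x / B <> S
x / C <> S
x / D <> S
x / id <> S
x / id <> A <> S
x / id <> B <> S
x / id <> C <> S
x / id <> D <> S
x / id <> id <> S
x / id <> id <> A
x / id <> id <> B
x / id <> id <> C
x / id <> id <> D
x / id <> id <> x

[S [A [B [C [D x]] / [B [C [D id]]]]] <> [S [A [B [C [D id]]]] <> [S [A [B [C [D x]]]]]]]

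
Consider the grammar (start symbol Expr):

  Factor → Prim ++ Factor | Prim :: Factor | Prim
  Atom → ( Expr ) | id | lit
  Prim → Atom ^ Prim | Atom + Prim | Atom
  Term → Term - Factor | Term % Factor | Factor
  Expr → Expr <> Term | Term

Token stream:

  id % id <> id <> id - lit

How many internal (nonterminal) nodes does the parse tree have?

[Expr [Expr [Expr [Term [Term [Factor [Prim [Atom id]]]] % [Factor [Prim [Atom id]]]]] <> [Term [Factor [Prim [Atom id]]]]] <> [Term [Term [Factor [Prim [Atom id]]]] - [Factor [Prim [Atom lit]]]]]

23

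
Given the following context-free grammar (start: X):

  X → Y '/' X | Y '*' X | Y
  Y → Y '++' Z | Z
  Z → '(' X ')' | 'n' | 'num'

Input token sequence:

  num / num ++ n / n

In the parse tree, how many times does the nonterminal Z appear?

4

[X [Y [Z num]] / [X [Y [Y [Z num]] ++ [Z n]] / [X [Y [Z n]]]]]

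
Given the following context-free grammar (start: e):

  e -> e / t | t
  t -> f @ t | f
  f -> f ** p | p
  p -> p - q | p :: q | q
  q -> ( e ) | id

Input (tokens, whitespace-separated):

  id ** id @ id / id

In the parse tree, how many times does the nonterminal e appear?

2

[e [e [t [f [f [p [q id]]] ** [p [q id]]] @ [t [f [p [q id]]]]]] / [t [f [p [q id]]]]]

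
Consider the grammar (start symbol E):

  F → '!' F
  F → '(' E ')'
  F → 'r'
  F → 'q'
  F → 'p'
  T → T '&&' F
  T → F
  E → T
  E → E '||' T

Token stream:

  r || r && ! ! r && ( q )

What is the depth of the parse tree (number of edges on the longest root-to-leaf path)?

6

[E [E [T [F r]]] || [T [T [T [F r]] && [F ! [F ! [F r]]]] && [F ( [E [T [F q]]] )]]]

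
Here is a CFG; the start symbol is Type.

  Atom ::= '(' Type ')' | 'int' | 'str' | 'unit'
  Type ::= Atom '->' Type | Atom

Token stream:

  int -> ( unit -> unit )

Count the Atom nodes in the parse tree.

4

[Type [Atom int] -> [Type [Atom ( [Type [Atom unit] -> [Type [Atom unit]]] )]]]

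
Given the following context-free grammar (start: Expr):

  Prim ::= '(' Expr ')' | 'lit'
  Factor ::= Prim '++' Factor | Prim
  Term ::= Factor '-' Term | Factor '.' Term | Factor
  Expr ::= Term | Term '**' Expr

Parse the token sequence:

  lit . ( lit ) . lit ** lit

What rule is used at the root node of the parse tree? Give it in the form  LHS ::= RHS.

Expr ::= Term '**' Expr

[Expr [Term [Factor [Prim lit]] . [Term [Factor [Prim ( [Expr [Term [Factor [Prim lit]]]] )]] . [Term [Factor [Prim lit]]]]] ** [Expr [Term [Factor [Prim lit]]]]]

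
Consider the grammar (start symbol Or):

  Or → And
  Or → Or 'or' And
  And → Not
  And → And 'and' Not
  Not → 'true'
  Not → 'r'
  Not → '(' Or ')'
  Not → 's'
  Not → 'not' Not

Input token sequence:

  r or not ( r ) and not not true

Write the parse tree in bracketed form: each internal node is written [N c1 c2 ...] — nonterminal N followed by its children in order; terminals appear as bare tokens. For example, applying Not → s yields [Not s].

Or
Or or And
And or And
Not or And
r or And
r or And and Not
r or Not and Not
r or not Not and Not
r or not ( Or ) and Not
r or not ( And ) and Not
r or not ( Not ) and Not
r or not ( r ) and Not
r or not ( r ) and not Not
r or not ( r ) and not not Not
r or not ( r ) and not not true

[Or [Or [And [Not r]]] or [And [And [Not not [Not ( [Or [And [Not r]]] )]]] and [Not not [Not not [Not true]]]]]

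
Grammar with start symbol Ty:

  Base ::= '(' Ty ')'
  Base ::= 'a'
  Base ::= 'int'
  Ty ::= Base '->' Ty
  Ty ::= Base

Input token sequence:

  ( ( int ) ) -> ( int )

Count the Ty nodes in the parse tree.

5

[Ty [Base ( [Ty [Base ( [Ty [Base int]] )]] )] -> [Ty [Base ( [Ty [Base int]] )]]]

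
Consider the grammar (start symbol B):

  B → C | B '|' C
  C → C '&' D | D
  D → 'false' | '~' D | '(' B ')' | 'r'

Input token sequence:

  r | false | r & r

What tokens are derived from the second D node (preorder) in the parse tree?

false

[B [B [B [C [D r]]] | [C [D false]]] | [C [C [D r]] & [D r]]]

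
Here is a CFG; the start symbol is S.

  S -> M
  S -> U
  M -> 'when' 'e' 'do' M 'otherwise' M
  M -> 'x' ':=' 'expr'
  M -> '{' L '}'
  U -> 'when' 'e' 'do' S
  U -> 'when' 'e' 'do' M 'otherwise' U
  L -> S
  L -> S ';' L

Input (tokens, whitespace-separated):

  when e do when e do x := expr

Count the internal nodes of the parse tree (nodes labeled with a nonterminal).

6

[S [U when e do [S [U when e do [S [M x := expr]]]]]]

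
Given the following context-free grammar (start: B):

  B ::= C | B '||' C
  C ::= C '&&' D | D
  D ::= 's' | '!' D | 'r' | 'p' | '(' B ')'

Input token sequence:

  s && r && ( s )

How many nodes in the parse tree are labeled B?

[B [C [C [C [D s]] && [D r]] && [D ( [B [C [D s]]] )]]]

2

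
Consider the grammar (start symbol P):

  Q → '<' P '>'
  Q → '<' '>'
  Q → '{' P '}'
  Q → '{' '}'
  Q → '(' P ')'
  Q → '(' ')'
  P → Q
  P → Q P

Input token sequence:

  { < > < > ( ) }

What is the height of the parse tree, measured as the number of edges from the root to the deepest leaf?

6

[P [Q { [P [Q < >] [P [Q < >] [P [Q ( )]]]] }]]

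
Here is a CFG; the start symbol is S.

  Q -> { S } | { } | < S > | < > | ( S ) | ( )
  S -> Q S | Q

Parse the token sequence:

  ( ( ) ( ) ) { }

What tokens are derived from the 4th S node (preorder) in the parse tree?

[S [Q ( [S [Q ( )] [S [Q ( )]]] )] [S [Q { }]]]

{ }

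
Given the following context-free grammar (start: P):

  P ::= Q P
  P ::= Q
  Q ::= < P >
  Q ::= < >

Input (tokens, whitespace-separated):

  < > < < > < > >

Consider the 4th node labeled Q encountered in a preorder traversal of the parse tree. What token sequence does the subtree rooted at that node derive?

[P [Q < >] [P [Q < [P [Q < >] [P [Q < >]]] >]]]

< >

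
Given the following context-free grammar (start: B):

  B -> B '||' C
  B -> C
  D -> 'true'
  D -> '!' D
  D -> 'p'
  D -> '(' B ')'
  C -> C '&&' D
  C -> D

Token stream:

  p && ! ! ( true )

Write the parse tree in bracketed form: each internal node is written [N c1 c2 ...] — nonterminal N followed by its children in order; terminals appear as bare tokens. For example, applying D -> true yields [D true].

B
C
C && D
D && D
p && D
p && ! D
p && ! ! D
p && ! ! ( B )
p && ! ! ( C )
p && ! ! ( D )
p && ! ! ( true )

[B [C [C [D p]] && [D ! [D ! [D ( [B [C [D true]]] )]]]]]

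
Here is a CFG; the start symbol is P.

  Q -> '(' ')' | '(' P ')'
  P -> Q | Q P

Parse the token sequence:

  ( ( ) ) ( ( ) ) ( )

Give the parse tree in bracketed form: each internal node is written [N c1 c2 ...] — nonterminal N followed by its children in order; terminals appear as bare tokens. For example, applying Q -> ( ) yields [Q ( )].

[P [Q ( [P [Q ( )]] )] [P [Q ( [P [Q ( )]] )] [P [Q ( )]]]]

P
Q P
( P ) P
( Q ) P
( ( ) ) P
( ( ) ) Q P
( ( ) ) ( P ) P
( ( ) ) ( Q ) P
( ( ) ) ( ( ) ) P
( ( ) ) ( ( ) ) Q
( ( ) ) ( ( ) ) ( )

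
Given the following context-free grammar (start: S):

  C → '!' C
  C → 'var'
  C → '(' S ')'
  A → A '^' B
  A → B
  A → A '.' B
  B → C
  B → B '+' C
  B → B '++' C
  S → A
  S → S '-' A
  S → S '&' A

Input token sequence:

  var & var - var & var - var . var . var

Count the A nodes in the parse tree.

[S [S [S [S [S [A [B [C var]]]] & [A [B [C var]]]] - [A [B [C var]]]] & [A [B [C var]]]] - [A [A [A [B [C var]]] . [B [C var]]] . [B [C var]]]]

7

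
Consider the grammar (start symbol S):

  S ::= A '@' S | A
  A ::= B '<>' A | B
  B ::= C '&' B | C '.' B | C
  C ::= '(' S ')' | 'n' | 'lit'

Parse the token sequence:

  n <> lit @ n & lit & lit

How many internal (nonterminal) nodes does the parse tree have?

[S [A [B [C n]] <> [A [B [C lit]]]] @ [S [A [B [C n] & [B [C lit] & [B [C lit]]]]]]]

15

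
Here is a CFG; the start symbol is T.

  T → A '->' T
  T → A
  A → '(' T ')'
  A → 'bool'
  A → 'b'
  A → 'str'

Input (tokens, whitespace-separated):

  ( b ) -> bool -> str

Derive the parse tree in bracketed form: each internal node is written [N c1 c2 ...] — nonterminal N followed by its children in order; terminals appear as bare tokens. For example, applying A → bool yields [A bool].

[T [A ( [T [A b]] )] -> [T [A bool] -> [T [A str]]]]

T
A -> T
( T ) -> T
( A ) -> T
( b ) -> T
( b ) -> A -> T
( b ) -> bool -> T
( b ) -> bool -> A
( b ) -> bool -> str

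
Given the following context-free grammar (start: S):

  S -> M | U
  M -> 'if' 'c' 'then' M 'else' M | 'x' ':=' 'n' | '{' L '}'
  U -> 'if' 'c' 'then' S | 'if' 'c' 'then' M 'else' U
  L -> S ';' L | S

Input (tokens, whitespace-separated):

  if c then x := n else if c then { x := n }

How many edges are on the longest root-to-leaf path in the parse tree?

[S [U if c then [M x := n] else [U if c then [S [M { [L [S [M x := n]]] }]]]]]

8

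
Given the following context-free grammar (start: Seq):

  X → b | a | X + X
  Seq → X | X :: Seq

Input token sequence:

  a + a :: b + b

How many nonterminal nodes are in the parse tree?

[Seq [X [X a] + [X a]] :: [Seq [X [X b] + [X b]]]]

8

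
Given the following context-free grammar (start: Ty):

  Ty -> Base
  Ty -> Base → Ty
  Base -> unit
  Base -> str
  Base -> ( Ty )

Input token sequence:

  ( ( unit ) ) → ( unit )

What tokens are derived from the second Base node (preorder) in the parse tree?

[Ty [Base ( [Ty [Base ( [Ty [Base unit]] )]] )] → [Ty [Base ( [Ty [Base unit]] )]]]

( unit )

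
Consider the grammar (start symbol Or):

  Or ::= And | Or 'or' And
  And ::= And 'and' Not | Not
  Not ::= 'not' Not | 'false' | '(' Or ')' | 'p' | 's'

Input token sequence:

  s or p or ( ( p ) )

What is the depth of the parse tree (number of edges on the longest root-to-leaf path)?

[Or [Or [Or [And [Not s]]] or [And [Not p]]] or [And [Not ( [Or [And [Not ( [Or [And [Not p]]] )]]] )]]]

9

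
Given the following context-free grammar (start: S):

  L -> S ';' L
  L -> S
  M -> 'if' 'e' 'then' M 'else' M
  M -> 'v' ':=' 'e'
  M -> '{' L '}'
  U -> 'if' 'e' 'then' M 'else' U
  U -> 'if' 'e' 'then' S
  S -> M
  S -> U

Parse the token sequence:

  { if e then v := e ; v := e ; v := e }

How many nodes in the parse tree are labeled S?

5

[S [M { [L [S [U if e then [S [M v := e]]]] ; [L [S [M v := e]] ; [L [S [M v := e]]]]] }]]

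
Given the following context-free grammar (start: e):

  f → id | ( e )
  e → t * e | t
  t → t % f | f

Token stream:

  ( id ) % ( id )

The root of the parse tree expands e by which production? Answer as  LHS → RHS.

e → t

[e [t [t [f ( [e [t [f id]]] )]] % [f ( [e [t [f id]]] )]]]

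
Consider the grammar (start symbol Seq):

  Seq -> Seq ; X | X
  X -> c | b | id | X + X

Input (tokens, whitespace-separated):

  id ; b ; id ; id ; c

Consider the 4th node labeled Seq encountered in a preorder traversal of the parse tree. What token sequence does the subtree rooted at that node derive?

[Seq [Seq [Seq [Seq [Seq [X id]] ; [X b]] ; [X id]] ; [X id]] ; [X c]]

id ; b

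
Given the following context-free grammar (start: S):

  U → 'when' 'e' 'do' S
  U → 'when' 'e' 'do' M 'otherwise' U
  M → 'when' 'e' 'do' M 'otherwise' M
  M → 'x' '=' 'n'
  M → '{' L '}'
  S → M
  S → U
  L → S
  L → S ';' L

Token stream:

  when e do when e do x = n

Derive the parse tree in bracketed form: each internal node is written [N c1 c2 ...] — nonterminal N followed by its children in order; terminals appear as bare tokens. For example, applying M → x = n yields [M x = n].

[S [U when e do [S [U when e do [S [M x = n]]]]]]

S
U
when e do S
when e do U
when e do when e do S
when e do when e do M
when e do when e do x = n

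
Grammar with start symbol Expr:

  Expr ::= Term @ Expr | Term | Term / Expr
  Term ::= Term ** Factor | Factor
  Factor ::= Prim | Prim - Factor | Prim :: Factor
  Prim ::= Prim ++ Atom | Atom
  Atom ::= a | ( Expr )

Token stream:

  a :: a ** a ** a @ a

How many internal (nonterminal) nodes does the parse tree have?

21

[Expr [Term [Term [Term [Factor [Prim [Atom a]] :: [Factor [Prim [Atom a]]]]] ** [Factor [Prim [Atom a]]]] ** [Factor [Prim [Atom a]]]] @ [Expr [Term [Factor [Prim [Atom a]]]]]]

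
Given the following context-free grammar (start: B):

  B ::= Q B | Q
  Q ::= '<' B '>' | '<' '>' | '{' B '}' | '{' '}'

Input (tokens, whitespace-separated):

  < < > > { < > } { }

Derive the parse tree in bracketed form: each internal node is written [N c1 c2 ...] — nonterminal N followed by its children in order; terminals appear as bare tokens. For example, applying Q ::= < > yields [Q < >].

[B [Q < [B [Q < >]] >] [B [Q { [B [Q < >]] }] [B [Q { }]]]]

B
Q B
< B > B
< Q > B
< < > > B
< < > > Q B
< < > > { B } B
< < > > { Q } B
< < > > { < > } B
< < > > { < > } Q
< < > > { < > } { }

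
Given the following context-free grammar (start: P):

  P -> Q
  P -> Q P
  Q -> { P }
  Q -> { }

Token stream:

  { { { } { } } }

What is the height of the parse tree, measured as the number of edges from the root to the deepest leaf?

7

[P [Q { [P [Q { [P [Q { }] [P [Q { }]]] }]] }]]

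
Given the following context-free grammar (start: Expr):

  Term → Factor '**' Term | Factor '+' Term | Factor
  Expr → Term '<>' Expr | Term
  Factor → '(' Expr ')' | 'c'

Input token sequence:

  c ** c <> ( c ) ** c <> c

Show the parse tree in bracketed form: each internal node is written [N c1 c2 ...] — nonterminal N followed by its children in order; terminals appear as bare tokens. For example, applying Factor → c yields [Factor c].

Expr
Term <> Expr
Factor ** Term <> Expr
c ** Term <> Expr
c ** Factor <> Expr
c ** c <> Expr
c ** c <> Term <> Expr
c ** c <> Factor ** Term <> Expr
c ** c <> ( Expr ) ** Term <> Expr
c ** c <> ( Term ) ** Term <> Expr
c ** c <> ( Factor ) ** Term <> Expr
c ** c <> ( c ) ** Term <> Expr
c ** c <> ( c ) ** Factor <> Expr
c ** c <> ( c ) ** c <> Expr
c ** c <> ( c ) ** c <> Term
c ** c <> ( c ) ** c <> Factor
c ** c <> ( c ) ** c <> c

[Expr [Term [Factor c] ** [Term [Factor c]]] <> [Expr [Term [Factor ( [Expr [Term [Factor c]]] )] ** [Term [Factor c]]] <> [Expr [Term [Factor c]]]]]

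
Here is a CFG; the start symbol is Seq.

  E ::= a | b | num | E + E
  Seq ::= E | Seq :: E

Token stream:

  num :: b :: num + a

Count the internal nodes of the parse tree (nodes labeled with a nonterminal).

8

[Seq [Seq [Seq [E num]] :: [E b]] :: [E [E num] + [E a]]]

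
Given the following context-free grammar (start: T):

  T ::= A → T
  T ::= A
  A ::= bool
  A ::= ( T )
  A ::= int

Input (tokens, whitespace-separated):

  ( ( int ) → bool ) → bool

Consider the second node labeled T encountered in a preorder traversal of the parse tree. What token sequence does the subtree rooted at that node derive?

( int ) → bool

[T [A ( [T [A ( [T [A int]] )] → [T [A bool]]] )] → [T [A bool]]]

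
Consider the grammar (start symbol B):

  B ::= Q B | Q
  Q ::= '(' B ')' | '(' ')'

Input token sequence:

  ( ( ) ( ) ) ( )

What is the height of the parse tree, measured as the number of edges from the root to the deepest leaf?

[B [Q ( [B [Q ( )] [B [Q ( )]]] )] [B [Q ( )]]]

5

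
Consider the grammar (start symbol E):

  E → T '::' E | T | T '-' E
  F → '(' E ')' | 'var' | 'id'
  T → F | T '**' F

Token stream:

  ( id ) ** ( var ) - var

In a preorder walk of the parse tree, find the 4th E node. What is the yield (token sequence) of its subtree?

var

[E [T [T [F ( [E [T [F id]]] )]] ** [F ( [E [T [F var]]] )]] - [E [T [F var]]]]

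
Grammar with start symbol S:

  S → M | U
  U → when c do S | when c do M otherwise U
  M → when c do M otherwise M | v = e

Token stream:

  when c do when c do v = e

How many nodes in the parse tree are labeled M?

1

[S [U when c do [S [U when c do [S [M v = e]]]]]]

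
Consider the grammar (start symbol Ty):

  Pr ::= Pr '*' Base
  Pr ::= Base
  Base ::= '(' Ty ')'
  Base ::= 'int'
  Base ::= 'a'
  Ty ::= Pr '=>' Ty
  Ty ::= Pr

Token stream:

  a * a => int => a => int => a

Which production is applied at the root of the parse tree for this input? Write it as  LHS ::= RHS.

Ty ::= Pr '=>' Ty

[Ty [Pr [Pr [Base a]] * [Base a]] => [Ty [Pr [Base int]] => [Ty [Pr [Base a]] => [Ty [Pr [Base int]] => [Ty [Pr [Base a]]]]]]]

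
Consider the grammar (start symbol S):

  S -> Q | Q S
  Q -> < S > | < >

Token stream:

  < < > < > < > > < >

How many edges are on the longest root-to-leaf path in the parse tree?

6

[S [Q < [S [Q < >] [S [Q < >] [S [Q < >]]]] >] [S [Q < >]]]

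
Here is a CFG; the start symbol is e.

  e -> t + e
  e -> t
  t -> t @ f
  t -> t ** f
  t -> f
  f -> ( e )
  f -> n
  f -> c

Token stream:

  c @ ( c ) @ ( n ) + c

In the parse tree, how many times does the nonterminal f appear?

[e [t [t [t [f c]] @ [f ( [e [t [f c]]] )]] @ [f ( [e [t [f n]]] )]] + [e [t [f c]]]]

6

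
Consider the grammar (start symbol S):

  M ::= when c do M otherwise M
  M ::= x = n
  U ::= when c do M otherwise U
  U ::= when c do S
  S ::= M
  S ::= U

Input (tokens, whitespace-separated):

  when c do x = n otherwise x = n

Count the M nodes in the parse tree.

3

[S [M when c do [M x = n] otherwise [M x = n]]]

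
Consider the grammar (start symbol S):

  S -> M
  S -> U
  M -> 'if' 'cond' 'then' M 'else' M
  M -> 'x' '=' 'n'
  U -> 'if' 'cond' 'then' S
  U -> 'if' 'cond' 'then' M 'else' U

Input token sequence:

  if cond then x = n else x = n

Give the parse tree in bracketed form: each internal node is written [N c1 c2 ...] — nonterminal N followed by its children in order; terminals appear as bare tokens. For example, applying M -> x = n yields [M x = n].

S
M
if cond then M else M
if cond then x = n else M
if cond then x = n else x = n

[S [M if cond then [M x = n] else [M x = n]]]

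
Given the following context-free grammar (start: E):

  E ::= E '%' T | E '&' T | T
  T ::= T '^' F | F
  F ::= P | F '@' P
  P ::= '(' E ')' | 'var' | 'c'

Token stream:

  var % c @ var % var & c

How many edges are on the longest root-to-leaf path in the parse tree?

[E [E [E [E [T [F [P var]]]] % [T [F [F [P c]] @ [P var]]]] % [T [F [P var]]]] & [T [F [P c]]]]

7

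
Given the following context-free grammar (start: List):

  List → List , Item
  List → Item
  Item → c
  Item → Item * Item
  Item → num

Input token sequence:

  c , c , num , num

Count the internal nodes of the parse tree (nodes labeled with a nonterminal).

[List [List [List [List [Item c]] , [Item c]] , [Item num]] , [Item num]]

8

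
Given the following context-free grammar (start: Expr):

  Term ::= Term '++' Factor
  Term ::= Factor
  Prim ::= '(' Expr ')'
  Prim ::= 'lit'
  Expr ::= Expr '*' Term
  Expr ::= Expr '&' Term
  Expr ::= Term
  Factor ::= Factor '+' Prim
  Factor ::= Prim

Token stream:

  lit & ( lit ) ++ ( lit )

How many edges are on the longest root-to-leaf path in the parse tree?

[Expr [Expr [Term [Factor [Prim lit]]]] & [Term [Term [Factor [Prim ( [Expr [Term [Factor [Prim lit]]]] )]]] ++ [Factor [Prim ( [Expr [Term [Factor [Prim lit]]]] )]]]]

9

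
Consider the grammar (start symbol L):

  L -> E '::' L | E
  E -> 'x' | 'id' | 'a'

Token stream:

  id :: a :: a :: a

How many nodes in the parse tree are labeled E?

4

[L [E id] :: [L [E a] :: [L [E a] :: [L [E a]]]]]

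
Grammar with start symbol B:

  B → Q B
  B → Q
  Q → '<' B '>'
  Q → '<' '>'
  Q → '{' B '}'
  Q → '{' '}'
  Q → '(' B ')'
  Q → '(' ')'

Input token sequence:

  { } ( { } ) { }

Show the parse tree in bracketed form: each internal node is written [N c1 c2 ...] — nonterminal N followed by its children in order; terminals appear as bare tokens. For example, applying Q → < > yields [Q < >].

B
Q B
{ } B
{ } Q B
{ } ( B ) B
{ } ( Q ) B
{ } ( { } ) B
{ } ( { } ) Q
{ } ( { } ) { }

[B [Q { }] [B [Q ( [B [Q { }]] )] [B [Q { }]]]]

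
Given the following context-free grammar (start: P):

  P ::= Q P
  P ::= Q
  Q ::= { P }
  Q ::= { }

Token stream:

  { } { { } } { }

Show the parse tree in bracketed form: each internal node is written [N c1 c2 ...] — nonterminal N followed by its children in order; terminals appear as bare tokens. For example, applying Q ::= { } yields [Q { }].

[P [Q { }] [P [Q { [P [Q { }]] }] [P [Q { }]]]]

P
Q P
{ } P
{ } Q P
{ } { P } P
{ } { Q } P
{ } { { } } P
{ } { { } } Q
{ } { { } } { }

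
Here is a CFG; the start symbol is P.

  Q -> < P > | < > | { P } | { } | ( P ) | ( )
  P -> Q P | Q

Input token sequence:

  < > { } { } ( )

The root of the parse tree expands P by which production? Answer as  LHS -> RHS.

P -> Q P

[P [Q < >] [P [Q { }] [P [Q { }] [P [Q ( )]]]]]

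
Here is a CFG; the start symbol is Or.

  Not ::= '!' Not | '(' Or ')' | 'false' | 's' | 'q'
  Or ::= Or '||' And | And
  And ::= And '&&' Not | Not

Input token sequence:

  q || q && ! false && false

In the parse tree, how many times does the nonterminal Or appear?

[Or [Or [And [Not q]]] || [And [And [And [Not q]] && [Not ! [Not false]]] && [Not false]]]

2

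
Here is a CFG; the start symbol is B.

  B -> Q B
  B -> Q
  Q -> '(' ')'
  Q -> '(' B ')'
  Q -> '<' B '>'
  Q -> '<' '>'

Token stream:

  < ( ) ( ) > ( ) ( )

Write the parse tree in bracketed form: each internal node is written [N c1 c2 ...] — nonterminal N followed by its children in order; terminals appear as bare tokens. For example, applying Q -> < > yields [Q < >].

B
Q B
< B > B
< Q B > B
< ( ) B > B
< ( ) Q > B
< ( ) ( ) > B
< ( ) ( ) > Q B
< ( ) ( ) > ( ) B
< ( ) ( ) > ( ) Q
< ( ) ( ) > ( ) ( )

[B [Q < [B [Q ( )] [B [Q ( )]]] >] [B [Q ( )] [B [Q ( )]]]]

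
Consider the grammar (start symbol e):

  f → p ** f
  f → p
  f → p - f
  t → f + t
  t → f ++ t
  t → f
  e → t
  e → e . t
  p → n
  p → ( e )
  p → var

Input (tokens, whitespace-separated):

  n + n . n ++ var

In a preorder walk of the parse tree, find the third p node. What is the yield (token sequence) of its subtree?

n

[e [e [t [f [p n]] + [t [f [p n]]]]] . [t [f [p n]] ++ [t [f [p var]]]]]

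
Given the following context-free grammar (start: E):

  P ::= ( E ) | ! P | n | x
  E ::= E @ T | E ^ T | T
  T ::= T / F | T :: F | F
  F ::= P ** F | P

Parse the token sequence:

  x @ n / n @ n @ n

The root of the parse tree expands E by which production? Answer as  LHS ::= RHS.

E ::= E @ T

[E [E [E [E [T [F [P x]]]] @ [T [T [F [P n]]] / [F [P n]]]] @ [T [F [P n]]]] @ [T [F [P n]]]]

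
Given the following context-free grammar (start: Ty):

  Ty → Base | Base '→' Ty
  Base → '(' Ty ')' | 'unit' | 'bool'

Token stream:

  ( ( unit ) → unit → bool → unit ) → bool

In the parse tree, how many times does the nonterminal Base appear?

[Ty [Base ( [Ty [Base ( [Ty [Base unit]] )] → [Ty [Base unit] → [Ty [Base bool] → [Ty [Base unit]]]]] )] → [Ty [Base bool]]]

7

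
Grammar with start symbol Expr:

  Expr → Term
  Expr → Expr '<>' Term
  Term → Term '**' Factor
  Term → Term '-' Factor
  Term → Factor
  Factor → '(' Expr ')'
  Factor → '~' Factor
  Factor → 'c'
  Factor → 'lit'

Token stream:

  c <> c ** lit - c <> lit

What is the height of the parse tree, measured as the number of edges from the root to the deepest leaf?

[Expr [Expr [Expr [Term [Factor c]]] <> [Term [Term [Term [Factor c]] ** [Factor lit]] - [Factor c]]] <> [Term [Factor lit]]]

6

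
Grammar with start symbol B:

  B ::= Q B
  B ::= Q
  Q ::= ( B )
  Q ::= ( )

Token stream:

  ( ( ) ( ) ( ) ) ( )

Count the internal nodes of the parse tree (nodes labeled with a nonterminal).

[B [Q ( [B [Q ( )] [B [Q ( )] [B [Q ( )]]]] )] [B [Q ( )]]]

10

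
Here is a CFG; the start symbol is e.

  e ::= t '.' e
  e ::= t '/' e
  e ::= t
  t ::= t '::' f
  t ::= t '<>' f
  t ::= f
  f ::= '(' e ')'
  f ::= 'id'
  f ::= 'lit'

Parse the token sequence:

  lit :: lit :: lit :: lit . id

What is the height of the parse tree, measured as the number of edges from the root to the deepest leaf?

[e [t [t [t [t [f lit]] :: [f lit]] :: [f lit]] :: [f lit]] . [e [t [f id]]]]

6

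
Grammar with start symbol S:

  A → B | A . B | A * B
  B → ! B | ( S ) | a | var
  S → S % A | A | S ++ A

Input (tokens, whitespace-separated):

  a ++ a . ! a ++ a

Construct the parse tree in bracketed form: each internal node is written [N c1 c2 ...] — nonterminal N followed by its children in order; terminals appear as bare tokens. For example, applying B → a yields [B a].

[S [S [S [A [B a]]] ++ [A [A [B a]] . [B ! [B a]]]] ++ [A [B a]]]

S
S ++ A
S ++ A ++ A
A ++ A ++ A
B ++ A ++ A
a ++ A ++ A
a ++ A . B ++ A
a ++ B . B ++ A
a ++ a . B ++ A
a ++ a . ! B ++ A
a ++ a . ! a ++ A
a ++ a . ! a ++ B
a ++ a . ! a ++ a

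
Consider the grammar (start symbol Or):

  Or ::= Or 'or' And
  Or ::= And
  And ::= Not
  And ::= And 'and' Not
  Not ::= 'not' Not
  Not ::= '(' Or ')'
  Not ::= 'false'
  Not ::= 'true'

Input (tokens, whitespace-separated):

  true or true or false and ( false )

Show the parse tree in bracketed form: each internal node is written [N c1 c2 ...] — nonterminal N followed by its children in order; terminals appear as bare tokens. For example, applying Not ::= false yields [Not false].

Or
Or or And
Or or And or And
And or And or And
Not or And or And
true or And or And
true or Not or And
true or true or And
true or true or And and Not
true or true or Not and Not
true or true or false and Not
true or true or false and ( Or )
true or true or false and ( And )
true or true or false and ( Not )
true or true or false and ( false )

[Or [Or [Or [And [Not true]]] or [And [Not true]]] or [And [And [Not false]] and [Not ( [Or [And [Not false]]] )]]]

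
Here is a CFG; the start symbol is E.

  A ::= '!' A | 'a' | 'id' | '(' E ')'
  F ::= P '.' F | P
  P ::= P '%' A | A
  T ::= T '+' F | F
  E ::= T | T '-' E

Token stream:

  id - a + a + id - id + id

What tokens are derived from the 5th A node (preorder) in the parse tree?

[E [T [F [P [A id]]]] - [E [T [T [T [F [P [A a]]]] + [F [P [A a]]]] + [F [P [A id]]]] - [E [T [T [F [P [A id]]]] + [F [P [A id]]]]]]]

id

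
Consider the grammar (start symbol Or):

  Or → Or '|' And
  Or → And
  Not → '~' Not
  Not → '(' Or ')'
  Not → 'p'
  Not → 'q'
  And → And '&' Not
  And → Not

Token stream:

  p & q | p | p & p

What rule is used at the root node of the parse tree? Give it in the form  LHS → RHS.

[Or [Or [Or [And [And [Not p]] & [Not q]]] | [And [Not p]]] | [And [And [Not p]] & [Not p]]]

Or → Or '|' And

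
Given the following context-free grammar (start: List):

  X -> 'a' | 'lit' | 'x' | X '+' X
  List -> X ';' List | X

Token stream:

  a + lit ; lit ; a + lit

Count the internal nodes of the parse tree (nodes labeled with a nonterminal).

10

[List [X [X a] + [X lit]] ; [List [X lit] ; [List [X [X a] + [X lit]]]]]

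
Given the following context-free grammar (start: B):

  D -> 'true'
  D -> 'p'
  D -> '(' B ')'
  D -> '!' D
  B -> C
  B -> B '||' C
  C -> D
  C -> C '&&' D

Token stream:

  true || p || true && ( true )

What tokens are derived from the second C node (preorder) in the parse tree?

p

[B [B [B [C [D true]]] || [C [D p]]] || [C [C [D true]] && [D ( [B [C [D true]]] )]]]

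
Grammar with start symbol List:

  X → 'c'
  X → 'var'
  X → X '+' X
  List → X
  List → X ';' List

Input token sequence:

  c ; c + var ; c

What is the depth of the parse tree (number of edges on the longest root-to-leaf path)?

[List [X c] ; [List [X [X c] + [X var]] ; [List [X c]]]]

4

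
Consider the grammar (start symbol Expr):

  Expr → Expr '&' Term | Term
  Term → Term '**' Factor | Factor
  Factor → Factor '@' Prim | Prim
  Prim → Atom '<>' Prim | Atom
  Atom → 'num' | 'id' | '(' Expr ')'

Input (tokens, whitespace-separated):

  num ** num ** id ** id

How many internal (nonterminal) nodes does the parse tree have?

[Expr [Term [Term [Term [Term [Factor [Prim [Atom num]]]] ** [Factor [Prim [Atom num]]]] ** [Factor [Prim [Atom id]]]] ** [Factor [Prim [Atom id]]]]]

17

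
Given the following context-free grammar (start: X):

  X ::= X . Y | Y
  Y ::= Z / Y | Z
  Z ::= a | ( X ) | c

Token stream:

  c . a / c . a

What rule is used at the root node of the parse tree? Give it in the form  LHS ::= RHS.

[X [X [X [Y [Z c]]] . [Y [Z a] / [Y [Z c]]]] . [Y [Z a]]]

X ::= X . Y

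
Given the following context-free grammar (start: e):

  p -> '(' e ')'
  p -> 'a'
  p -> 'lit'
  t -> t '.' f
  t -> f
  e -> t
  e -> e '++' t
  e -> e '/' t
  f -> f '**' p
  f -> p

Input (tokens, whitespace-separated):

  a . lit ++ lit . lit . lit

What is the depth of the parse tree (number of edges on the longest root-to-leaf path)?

[e [e [t [t [f [p a]]] . [f [p lit]]]] ++ [t [t [t [f [p lit]]] . [f [p lit]]] . [f [p lit]]]]

6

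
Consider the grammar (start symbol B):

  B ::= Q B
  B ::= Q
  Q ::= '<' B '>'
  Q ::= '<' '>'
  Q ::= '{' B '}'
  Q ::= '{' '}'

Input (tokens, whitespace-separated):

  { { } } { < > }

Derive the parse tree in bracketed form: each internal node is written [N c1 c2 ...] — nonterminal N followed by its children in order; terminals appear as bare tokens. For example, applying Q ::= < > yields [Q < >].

[B [Q { [B [Q { }]] }] [B [Q { [B [Q < >]] }]]]

B
Q B
{ B } B
{ Q } B
{ { } } B
{ { } } Q
{ { } } { B }
{ { } } { Q }
{ { } } { < > }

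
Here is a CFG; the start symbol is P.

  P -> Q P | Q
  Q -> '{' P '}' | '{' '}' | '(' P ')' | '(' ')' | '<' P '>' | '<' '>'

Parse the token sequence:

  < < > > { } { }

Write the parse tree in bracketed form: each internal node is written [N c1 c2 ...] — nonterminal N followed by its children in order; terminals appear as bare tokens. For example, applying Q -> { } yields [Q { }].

P
Q P
< P > P
< Q > P
< < > > P
< < > > Q P
< < > > { } P
< < > > { } Q
< < > > { } { }

[P [Q < [P [Q < >]] >] [P [Q { }] [P [Q { }]]]]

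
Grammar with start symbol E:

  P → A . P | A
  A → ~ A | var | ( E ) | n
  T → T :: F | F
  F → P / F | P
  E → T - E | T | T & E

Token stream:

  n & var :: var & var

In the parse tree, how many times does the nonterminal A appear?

4

[E [T [F [P [A n]]]] & [E [T [T [F [P [A var]]]] :: [F [P [A var]]]] & [E [T [F [P [A var]]]]]]]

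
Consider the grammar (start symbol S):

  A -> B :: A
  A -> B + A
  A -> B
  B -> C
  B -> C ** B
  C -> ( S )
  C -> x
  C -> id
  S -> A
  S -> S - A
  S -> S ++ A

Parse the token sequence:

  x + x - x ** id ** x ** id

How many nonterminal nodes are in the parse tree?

17

[S [S [A [B [C x]] + [A [B [C x]]]]] - [A [B [C x] ** [B [C id] ** [B [C x] ** [B [C id]]]]]]]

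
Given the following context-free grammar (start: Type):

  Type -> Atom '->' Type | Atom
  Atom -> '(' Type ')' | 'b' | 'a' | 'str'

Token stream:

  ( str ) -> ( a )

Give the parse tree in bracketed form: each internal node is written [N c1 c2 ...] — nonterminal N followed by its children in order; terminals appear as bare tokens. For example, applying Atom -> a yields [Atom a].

[Type [Atom ( [Type [Atom str]] )] -> [Type [Atom ( [Type [Atom a]] )]]]

Type
Atom -> Type
( Type ) -> Type
( Atom ) -> Type
( str ) -> Type
( str ) -> Atom
( str ) -> ( Type )
( str ) -> ( Atom )
( str ) -> ( a )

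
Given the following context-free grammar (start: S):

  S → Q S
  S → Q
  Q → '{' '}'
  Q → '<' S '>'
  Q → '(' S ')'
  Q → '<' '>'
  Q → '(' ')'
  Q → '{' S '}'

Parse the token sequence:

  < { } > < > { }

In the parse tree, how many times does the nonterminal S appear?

[S [Q < [S [Q { }]] >] [S [Q < >] [S [Q { }]]]]

4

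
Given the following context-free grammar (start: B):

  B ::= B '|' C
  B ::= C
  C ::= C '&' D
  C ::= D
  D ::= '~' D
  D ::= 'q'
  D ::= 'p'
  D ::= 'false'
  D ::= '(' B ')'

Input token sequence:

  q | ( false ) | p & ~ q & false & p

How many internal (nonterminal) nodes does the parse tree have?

[B [B [B [C [D q]]] | [C [D ( [B [C [D false]]] )]]] | [C [C [C [C [D p]] & [D ~ [D q]]] & [D false]] & [D p]]]

19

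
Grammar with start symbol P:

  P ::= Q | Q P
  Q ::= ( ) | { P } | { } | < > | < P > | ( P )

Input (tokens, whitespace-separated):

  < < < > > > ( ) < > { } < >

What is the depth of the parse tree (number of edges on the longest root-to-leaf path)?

[P [Q < [P [Q < [P [Q < >]] >]] >] [P [Q ( )] [P [Q < >] [P [Q { }] [P [Q < >]]]]]]

6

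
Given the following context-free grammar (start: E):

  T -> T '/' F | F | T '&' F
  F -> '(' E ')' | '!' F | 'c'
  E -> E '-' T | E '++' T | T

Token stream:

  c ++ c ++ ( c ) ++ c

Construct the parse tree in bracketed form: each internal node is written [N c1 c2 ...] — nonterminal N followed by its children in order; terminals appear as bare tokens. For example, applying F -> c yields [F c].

[E [E [E [E [T [F c]]] ++ [T [F c]]] ++ [T [F ( [E [T [F c]]] )]]] ++ [T [F c]]]

E
E ++ T
E ++ T ++ T
E ++ T ++ T ++ T
T ++ T ++ T ++ T
F ++ T ++ T ++ T
c ++ T ++ T ++ T
c ++ F ++ T ++ T
c ++ c ++ T ++ T
c ++ c ++ F ++ T
c ++ c ++ ( E ) ++ T
c ++ c ++ ( T ) ++ T
c ++ c ++ ( F ) ++ T
c ++ c ++ ( c ) ++ T
c ++ c ++ ( c ) ++ F
c ++ c ++ ( c ) ++ c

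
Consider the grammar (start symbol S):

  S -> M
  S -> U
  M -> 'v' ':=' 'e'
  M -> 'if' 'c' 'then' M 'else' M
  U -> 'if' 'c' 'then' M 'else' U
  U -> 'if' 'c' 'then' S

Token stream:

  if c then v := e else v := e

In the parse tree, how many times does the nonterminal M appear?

[S [M if c then [M v := e] else [M v := e]]]

3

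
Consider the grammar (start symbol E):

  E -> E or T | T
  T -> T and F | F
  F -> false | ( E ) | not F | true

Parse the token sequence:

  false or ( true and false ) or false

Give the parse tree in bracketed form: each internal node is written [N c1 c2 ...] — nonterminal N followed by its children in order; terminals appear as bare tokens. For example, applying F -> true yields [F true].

E
E or T
E or T or T
T or T or T
F or T or T
false or T or T
false or F or T
false or ( E ) or T
false or ( T ) or T
false or ( T and F ) or T
false or ( F and F ) or T
false or ( true and F ) or T
false or ( true and false ) or T
false or ( true and false ) or F
false or ( true and false ) or false

[E [E [E [T [F false]]] or [T [F ( [E [T [T [F true]] and [F false]]] )]]] or [T [F false]]]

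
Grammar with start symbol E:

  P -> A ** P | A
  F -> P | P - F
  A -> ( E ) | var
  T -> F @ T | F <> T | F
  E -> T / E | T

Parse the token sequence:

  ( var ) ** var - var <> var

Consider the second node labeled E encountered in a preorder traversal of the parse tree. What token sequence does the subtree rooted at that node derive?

var

[E [T [F [P [A ( [E [T [F [P [A var]]]]] )] ** [P [A var]]] - [F [P [A var]]]] <> [T [F [P [A var]]]]]]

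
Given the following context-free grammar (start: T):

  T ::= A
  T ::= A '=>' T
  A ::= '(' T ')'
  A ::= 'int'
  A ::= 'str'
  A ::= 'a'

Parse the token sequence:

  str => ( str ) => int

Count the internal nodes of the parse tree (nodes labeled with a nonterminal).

8

[T [A str] => [T [A ( [T [A str]] )] => [T [A int]]]]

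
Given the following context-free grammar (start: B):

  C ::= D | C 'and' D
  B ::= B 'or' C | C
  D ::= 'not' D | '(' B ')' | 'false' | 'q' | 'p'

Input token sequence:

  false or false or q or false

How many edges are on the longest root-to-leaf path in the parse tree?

[B [B [B [B [C [D false]]] or [C [D false]]] or [C [D q]]] or [C [D false]]]

6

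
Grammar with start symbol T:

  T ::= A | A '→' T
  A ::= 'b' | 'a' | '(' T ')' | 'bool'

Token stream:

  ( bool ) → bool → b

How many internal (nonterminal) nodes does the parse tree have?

[T [A ( [T [A bool]] )] → [T [A bool] → [T [A b]]]]

8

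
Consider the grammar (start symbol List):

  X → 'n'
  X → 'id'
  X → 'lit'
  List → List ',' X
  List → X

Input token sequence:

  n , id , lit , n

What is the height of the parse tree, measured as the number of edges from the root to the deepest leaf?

[List [List [List [List [X n]] , [X id]] , [X lit]] , [X n]]

5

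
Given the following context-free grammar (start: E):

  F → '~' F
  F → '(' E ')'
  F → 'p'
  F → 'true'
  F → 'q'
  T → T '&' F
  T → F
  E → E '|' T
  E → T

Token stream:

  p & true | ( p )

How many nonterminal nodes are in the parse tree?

11

[E [E [T [T [F p]] & [F true]]] | [T [F ( [E [T [F p]]] )]]]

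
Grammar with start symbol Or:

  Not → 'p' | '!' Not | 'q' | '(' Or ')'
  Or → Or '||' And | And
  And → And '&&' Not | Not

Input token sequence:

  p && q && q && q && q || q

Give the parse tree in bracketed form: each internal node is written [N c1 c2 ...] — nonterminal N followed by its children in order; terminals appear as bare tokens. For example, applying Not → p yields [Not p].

Or
Or || And
And || And
And && Not || And
And && Not && Not || And
And && Not && Not && Not || And
And && Not && Not && Not && Not || And
Not && Not && Not && Not && Not || And
p && Not && Not && Not && Not || And
p && q && Not && Not && Not || And
p && q && q && Not && Not || And
p && q && q && q && Not || And
p && q && q && q && q || And
p && q && q && q && q || Not
p && q && q && q && q || q

[Or [Or [And [And [And [And [And [Not p]] && [Not q]] && [Not q]] && [Not q]] && [Not q]]] || [And [Not q]]]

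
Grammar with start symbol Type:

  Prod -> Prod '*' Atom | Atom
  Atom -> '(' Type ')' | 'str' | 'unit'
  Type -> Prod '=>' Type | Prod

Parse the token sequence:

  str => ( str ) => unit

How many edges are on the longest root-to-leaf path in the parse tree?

[Type [Prod [Atom str]] => [Type [Prod [Atom ( [Type [Prod [Atom str]]] )]] => [Type [Prod [Atom unit]]]]]

7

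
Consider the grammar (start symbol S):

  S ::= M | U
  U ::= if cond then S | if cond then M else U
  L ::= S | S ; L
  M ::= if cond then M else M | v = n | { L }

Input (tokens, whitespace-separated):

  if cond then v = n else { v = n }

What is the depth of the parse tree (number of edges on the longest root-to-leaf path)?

[S [M if cond then [M v = n] else [M { [L [S [M v = n]]] }]]]

6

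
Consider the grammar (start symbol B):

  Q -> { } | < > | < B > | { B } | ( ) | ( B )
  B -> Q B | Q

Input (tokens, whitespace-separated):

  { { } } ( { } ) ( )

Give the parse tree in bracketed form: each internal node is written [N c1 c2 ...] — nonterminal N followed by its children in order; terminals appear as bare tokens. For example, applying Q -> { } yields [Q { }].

[B [Q { [B [Q { }]] }] [B [Q ( [B [Q { }]] )] [B [Q ( )]]]]

B
Q B
{ B } B
{ Q } B
{ { } } B
{ { } } Q B
{ { } } ( B ) B
{ { } } ( Q ) B
{ { } } ( { } ) B
{ { } } ( { } ) Q
{ { } } ( { } ) ( )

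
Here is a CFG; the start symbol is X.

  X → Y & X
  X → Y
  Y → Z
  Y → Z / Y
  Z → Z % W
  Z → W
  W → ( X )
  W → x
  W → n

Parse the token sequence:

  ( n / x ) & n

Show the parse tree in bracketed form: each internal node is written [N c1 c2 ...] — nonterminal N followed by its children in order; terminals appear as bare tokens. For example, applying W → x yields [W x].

[X [Y [Z [W ( [X [Y [Z [W n]] / [Y [Z [W x]]]]] )]]] & [X [Y [Z [W n]]]]]

X
Y & X
Z & X
W & X
( X ) & X
( Y ) & X
( Z / Y ) & X
( W / Y ) & X
( n / Y ) & X
( n / Z ) & X
( n / W ) & X
( n / x ) & X
( n / x ) & Y
( n / x ) & Z
( n / x ) & W
( n / x ) & n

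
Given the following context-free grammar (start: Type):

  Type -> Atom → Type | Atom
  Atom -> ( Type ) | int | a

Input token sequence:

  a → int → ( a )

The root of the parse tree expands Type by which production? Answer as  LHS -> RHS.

[Type [Atom a] → [Type [Atom int] → [Type [Atom ( [Type [Atom a]] )]]]]

Type -> Atom → Type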